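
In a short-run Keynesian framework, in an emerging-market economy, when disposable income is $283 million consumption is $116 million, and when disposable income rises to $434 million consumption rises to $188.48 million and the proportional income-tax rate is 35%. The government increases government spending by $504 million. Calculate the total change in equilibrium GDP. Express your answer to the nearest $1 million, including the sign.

MPC = ΔC/ΔYd = (188.48 − 116)/(434 − 283) = 72.48/151 = 0.48.
Spending multiplier = 1/(1 − c(1−t)) = 1/(1 − 0.48×0.65) = 1/0.688 ≈ 1.453.
ΔY = k × ΔG = (+$504 million) / 0.688 ≈ +$733 million.

+$733 million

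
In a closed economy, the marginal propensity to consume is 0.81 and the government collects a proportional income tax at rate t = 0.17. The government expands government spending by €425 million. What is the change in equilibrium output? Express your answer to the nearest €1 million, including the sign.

+€1,297 million

Government-spending multiplier = 1/(1 − c(1−t)) = 1/(1 − 0.81×0.83) = 1/0.3277 ≈ 3.052.
ΔY = k × ΔG = (+€425 million) / 0.3277 ≈ +€1,297 million.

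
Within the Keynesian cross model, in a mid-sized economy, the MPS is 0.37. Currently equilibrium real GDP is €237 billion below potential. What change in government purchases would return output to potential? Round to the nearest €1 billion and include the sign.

MPC = 1 − MPS = 1 − 0.37 = 0.63.
Spending multiplier = 1/(1 − MPC) = 1/(1 − 0.63) = 1/0.37 ≈ 2.703.
Need ΔY = +€237 billion, so ΔG = ΔY/k = (+€237 billion) × 0.37 ≈ +€88 billion.
The government should increase government purchases by €88 billion.

+€88 billion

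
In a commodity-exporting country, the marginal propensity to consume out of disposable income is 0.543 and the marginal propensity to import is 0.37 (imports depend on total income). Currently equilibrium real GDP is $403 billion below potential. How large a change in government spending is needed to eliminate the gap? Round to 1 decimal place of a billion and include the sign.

+$333.3 billion

Spending multiplier = 1/(1 − c + m) = 1/(1 − 0.543 + 0.37) = 1/0.827 ≈ 1.209.
Need ΔY = +$403 billion, so ΔG = ΔY/k = (+$403 billion) × 0.827 ≈ +$333.3 billion.
The government should increase government spending by $333.3 billion.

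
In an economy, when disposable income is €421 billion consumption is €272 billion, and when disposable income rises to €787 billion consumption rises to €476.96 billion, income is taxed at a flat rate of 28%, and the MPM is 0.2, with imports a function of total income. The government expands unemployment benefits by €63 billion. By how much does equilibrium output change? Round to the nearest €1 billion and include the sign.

+€44 billion

MPC = ΔC/ΔYd = (476.96 − 272)/(787 − 421) = 204.96/366 = 0.56.
The transfer change shifts disposable income by +€63 billion, so first-round consumption changes by c·ΔTR = 0.56 × (+€63 billion) = +€35.28 billion.
Expenditure multiplier = 1/(1 − c(1−t) + m) = 1/(1 − 0.56×0.72 + 0.2) = 1/0.7968 ≈ 1.255.
The transfer multiplier is c × k ≈ 0.703, so ΔY = k × (c·ΔTR) = (+€35.28 billion) / 0.7968 ≈ +€44 billion.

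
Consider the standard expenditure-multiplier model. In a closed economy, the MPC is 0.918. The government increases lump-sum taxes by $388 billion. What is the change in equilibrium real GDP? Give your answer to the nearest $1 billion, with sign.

−$4,344 billion

A lump-sum tax change of +$388 billion shifts disposable income by −$388 billion; first-round consumption changes by −c × ΔT = −0.918 × (+$388 billion) = −$356.184 billion.
Expenditure multiplier = 1/(1 − MPC) = 1/(1 − 0.918) = 1/0.082 ≈ 12.195.
The tax multiplier is −c × k ≈ −11.195, so ΔY = k × (−c·ΔT) = (−$356.184 billion) / 0.082 ≈ −$4,344 billion.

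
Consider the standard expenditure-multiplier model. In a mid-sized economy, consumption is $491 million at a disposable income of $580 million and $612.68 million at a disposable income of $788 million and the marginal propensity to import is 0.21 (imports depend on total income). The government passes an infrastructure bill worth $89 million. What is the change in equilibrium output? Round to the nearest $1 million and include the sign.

+$142 million

MPC = ΔC/ΔYd = (612.68 − 491)/(788 − 580) = 121.68/208 = 0.585.
Spending multiplier = 1/(1 − c + m) = 1/(1 − 0.585 + 0.21) = 1/0.625 = 1.6.
ΔY = k × ΔG = (+$89 million) / 0.625 ≈ +$142 million.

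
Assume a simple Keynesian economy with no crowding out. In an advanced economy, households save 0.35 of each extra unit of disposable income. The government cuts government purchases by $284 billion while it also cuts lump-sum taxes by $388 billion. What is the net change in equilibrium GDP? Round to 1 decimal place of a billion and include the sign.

−$90.9 billion

MPC = 1 − MPS = 1 − 0.35 = 0.65.
Expenditure multiplier = 1/(1 − MPC) = 1/(1 − 0.65) = 1/0.35 ≈ 2.857.
ΔG contributes k·ΔG = (−$284 billion) / 0.35 ≈ −$811.4 billion.
ΔT of −$388 billion changes first-round spending by −c·ΔT = +$252.2 billion, contributing k·(−c·ΔT) = (+$252.2 billion) / 0.35 ≈ +$720.6 billion.
Net ΔY = k(ΔG − c·ΔT) = (−$31.8 billion) / 0.35 ≈ −$90.9 billion.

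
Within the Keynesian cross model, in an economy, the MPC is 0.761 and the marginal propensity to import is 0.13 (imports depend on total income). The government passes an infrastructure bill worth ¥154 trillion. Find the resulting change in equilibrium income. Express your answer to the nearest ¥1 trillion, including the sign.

+¥417 trillion

Spending multiplier = 1/(1 − c + m) = 1/(1 − 0.761 + 0.13) = 1/0.369 ≈ 2.71.
ΔY = k × ΔG = (+¥154 trillion) / 0.369 ≈ +¥417 trillion.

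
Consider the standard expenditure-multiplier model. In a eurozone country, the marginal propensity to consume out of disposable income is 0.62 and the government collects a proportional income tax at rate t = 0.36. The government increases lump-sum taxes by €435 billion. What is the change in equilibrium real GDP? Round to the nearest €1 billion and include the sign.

A lump-sum tax change of +€435 billion shifts disposable income by −€435 billion; first-round consumption changes by −c × ΔT = −0.62 × (+€435 billion) = −€269.7 billion.
Expenditure multiplier = 1/(1 − c(1−t)) = 1/(1 − 0.62×0.64) = 1/0.6032 ≈ 1.658.
The tax multiplier is −c × k ≈ −1.028, so ΔY = k × (−c·ΔT) = (−€269.7 billion) / 0.6032 ≈ −€447 billion.

−€447 billion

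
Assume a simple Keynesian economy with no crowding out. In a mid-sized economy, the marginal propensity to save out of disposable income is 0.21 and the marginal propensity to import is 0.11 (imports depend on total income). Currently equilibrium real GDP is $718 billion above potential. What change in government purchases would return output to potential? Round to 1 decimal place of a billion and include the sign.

MPC = 1 − MPS = 1 − 0.21 = 0.79.
Spending multiplier = 1/(1 − c + m) = 1/(1 − 0.79 + 0.11) = 1/0.32 = 3.125.
Need ΔY = −$718 billion, so ΔG = ΔY/k = (−$718 billion) × 0.32 ≈ −$229.8 billion.
The government should cut government purchases by $229.8 billion.

−$229.8 billion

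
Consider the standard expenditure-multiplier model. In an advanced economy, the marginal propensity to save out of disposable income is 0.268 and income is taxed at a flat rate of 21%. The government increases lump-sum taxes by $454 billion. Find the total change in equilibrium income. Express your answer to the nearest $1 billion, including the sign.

−$788 billion

MPC = 1 − MPS = 1 − 0.268 = 0.732.
A lump-sum tax change of +$454 billion shifts disposable income by −$454 billion; first-round consumption changes by −c × ΔT = −0.732 × (+$454 billion) = −$332.328 billion.
Expenditure multiplier = 1/(1 − c(1−t)) = 1/(1 − 0.732×0.79) = 1/0.42172 ≈ 2.371.
The tax multiplier is −c × k ≈ −1.736, so ΔY = k × (−c·ΔT) = (−$332.328 billion) / 0.42172 ≈ −$788 billion.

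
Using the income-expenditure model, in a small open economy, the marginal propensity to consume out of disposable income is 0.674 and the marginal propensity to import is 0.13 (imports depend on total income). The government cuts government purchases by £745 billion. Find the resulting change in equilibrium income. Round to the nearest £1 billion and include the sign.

Expenditure multiplier = 1/(1 − c + m) = 1/(1 − 0.674 + 0.13) = 1/0.456 ≈ 2.193.
ΔY = k × ΔG = (−£745 billion) / 0.456 ≈ −£1,634 billion.

−£1,634 billion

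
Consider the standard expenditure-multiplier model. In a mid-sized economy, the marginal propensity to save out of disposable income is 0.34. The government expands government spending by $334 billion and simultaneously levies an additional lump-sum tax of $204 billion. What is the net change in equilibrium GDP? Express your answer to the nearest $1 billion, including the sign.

+$586 billion

MPC = 1 − MPS = 1 − 0.34 = 0.66.
Expenditure multiplier = 1/(1 − MPC) = 1/(1 − 0.66) = 1/0.34 ≈ 2.941.
ΔG contributes k·ΔG = (+$334 billion) / 0.34 ≈ +$982.4 billion.
ΔT of +$204 billion changes first-round spending by −c·ΔT = −$134.64 billion, contributing k·(−c·ΔT) = (−$134.64 billion) / 0.34 = −$396 billion.
Net ΔY = k(ΔG − c·ΔT) = (+$199.36 billion) / 0.34 ≈ +$586 billion.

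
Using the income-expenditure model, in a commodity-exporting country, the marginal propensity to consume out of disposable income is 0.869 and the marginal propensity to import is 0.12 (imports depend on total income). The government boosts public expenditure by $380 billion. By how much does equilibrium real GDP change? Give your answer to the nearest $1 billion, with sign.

Government-spending multiplier = 1/(1 − c + m) = 1/(1 − 0.869 + 0.12) = 1/0.251 ≈ 3.984.
ΔY = k × ΔG = (+$380 billion) / 0.251 ≈ +$1,514 billion.

+$1,514 billion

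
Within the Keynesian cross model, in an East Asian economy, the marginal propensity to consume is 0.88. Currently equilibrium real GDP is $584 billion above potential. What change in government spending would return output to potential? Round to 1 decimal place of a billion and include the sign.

Spending multiplier = 1/(1 − MPC) = 1/(1 − 0.88) = 1/0.12 ≈ 8.333.
Need ΔY = −$584 billion, so ΔG = ΔY/k = (−$584 billion) × 0.12 ≈ −$70.1 billion.
The government should cut government spending by $70.1 billion.

−$70.1 billion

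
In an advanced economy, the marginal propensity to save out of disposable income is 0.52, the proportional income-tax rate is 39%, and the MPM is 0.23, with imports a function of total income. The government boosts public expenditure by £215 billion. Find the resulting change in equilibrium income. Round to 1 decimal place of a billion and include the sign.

+£229.4 billion

MPC = 1 − MPS = 1 − 0.52 = 0.48.
Spending multiplier = 1/(1 − c(1−t) + m) = 1/(1 − 0.48×0.61 + 0.23) = 1/0.9372 ≈ 1.067.
ΔY = k × ΔG = (+£215 billion) / 0.9372 ≈ +£229.4 billion.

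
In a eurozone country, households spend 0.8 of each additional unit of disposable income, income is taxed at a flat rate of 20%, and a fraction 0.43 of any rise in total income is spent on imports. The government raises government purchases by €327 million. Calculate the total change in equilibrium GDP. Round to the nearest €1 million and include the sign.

+€414 million

Spending multiplier = 1/(1 − c(1−t) + m) = 1/(1 − 0.8×0.8 + 0.43) = 1/0.79 ≈ 1.266.
ΔY = k × ΔG = (+€327 million) / 0.79 ≈ +€414 million.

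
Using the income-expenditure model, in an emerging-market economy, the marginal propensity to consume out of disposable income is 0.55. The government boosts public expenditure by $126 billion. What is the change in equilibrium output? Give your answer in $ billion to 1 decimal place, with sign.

+$280.0 billion

Spending multiplier = 1/(1 − MPC) = 1/(1 − 0.55) = 1/0.45 ≈ 2.222.
ΔY = k × ΔG = (+$126 billion) / 0.45 = +$280 billion.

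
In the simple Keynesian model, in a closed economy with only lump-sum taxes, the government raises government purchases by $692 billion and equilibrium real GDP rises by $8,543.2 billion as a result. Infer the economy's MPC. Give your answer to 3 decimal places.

Implied spending multiplier k = ΔY/ΔG = 8,543.2/692 ≈ 12.3457.
Since k = 1/(1 − MPC), MPC = 1 − 1/k = 1 − ΔG/ΔY = 1 − 692/8,543.2 ≈ 0.919.

0.919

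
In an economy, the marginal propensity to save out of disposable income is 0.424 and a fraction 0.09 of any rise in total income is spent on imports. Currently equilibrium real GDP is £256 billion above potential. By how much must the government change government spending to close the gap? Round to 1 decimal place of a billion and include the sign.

MPC = 1 − MPS = 1 − 0.424 = 0.576.
Spending multiplier = 1/(1 − c + m) = 1/(1 − 0.576 + 0.09) = 1/0.514 ≈ 1.946.
Need ΔY = −£256 billion, so ΔG = ΔY/k = (−£256 billion) × 0.514 ≈ −£131.6 billion.
The government should cut government spending by £131.6 billion.

−£131.6 billion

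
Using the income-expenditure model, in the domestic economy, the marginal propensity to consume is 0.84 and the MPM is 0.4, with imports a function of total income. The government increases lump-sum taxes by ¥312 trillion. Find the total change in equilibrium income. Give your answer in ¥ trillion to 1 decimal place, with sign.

A lump-sum tax change of +¥312 trillion shifts disposable income by −¥312 trillion; first-round consumption changes by −c × ΔT = −0.84 × (+¥312 trillion) = −¥262.08 trillion.
Expenditure multiplier = 1/(1 − c + m) = 1/(1 − 0.84 + 0.4) = 1/0.56 ≈ 1.786.
The tax multiplier is −c × k = −1.5, so ΔY = k × (−c·ΔT) = (−¥262.08 trillion) / 0.56 = −¥468 trillion.

−¥468.0 trillion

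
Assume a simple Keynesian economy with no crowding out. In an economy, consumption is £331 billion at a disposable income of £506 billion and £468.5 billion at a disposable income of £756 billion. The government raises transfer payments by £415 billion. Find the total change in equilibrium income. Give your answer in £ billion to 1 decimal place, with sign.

+£507.2 billion

MPC = ΔC/ΔYd = (468.5 − 331)/(756 − 506) = 137.5/250 = 0.55.
The transfer change shifts disposable income by +£415 billion, so first-round consumption changes by c·ΔTR = 0.55 × (+£415 billion) = +£228.25 billion.
Expenditure multiplier = 1/(1 − MPC) = 1/(1 − 0.55) = 1/0.45 ≈ 2.222.
The transfer multiplier is c × k ≈ 1.222, so ΔY = k × (c·ΔTR) = (+£228.25 billion) / 0.45 ≈ +£507.2 billion.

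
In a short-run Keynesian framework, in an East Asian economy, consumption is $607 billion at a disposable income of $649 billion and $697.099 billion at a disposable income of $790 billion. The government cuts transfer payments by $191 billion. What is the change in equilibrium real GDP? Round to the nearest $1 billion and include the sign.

MPC = ΔC/ΔYd = (697.099 − 607)/(790 − 649) = 90.099/141 = 0.639.
The transfer change shifts disposable income by −$191 billion, so first-round consumption changes by c·ΔTR = 0.639 × (−$191 billion) = −$122.049 billion.
Expenditure multiplier = 1/(1 − MPC) = 1/(1 − 0.639) = 1/0.361 ≈ 2.77.
The transfer multiplier is c × k ≈ 1.77, so ΔY = k × (c·ΔTR) = (−$122.049 billion) / 0.361 ≈ −$338 billion.

−$338 billion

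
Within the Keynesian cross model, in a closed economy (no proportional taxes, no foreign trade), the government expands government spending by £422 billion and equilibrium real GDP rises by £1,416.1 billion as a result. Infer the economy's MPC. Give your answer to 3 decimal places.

Implied spending multiplier k = ΔY/ΔG = 1,416.1/422 ≈ 3.3557.
Since k = 1/(1 − MPC), MPC = 1 − 1/k = 1 − ΔG/ΔY = 1 − 422/1,416.1 ≈ 0.702.

0.702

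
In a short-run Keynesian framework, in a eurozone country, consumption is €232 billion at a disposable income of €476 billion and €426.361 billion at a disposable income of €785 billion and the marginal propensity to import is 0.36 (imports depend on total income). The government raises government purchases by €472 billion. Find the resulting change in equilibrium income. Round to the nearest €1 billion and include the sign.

MPC = ΔC/ΔYd = (426.361 − 232)/(785 − 476) = 194.361/309 = 0.629.
Spending multiplier = 1/(1 − c + m) = 1/(1 − 0.629 + 0.36) = 1/0.731 ≈ 1.368.
ΔY = k × ΔG = (+€472 billion) / 0.731 ≈ +€646 billion.

+€646 billion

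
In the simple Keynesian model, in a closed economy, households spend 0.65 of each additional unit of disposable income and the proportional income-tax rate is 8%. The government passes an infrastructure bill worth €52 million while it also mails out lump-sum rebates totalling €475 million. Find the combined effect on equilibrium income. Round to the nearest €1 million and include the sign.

+€897 million

Expenditure multiplier = 1/(1 − c(1−t)) = 1/(1 − 0.65×0.92) = 1/0.402 ≈ 2.488.
ΔG contributes k·ΔG = (+€52 million) / 0.402 ≈ +€129.4 million.
ΔT of −€475 million changes first-round spending by −c·ΔT = +€308.75 million, contributing k·(−c·ΔT) = (+€308.75 million) / 0.402 ≈ +€768 million.
Net ΔY = k(ΔG − c·ΔT) = (+€360.75 million) / 0.402 ≈ +€897 million.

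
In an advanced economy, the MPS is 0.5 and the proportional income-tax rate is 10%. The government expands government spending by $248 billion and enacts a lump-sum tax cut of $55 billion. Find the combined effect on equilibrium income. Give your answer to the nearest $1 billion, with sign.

MPC = 1 − MPS = 1 − 0.5 = 0.5.
Expenditure multiplier = 1/(1 − c(1−t)) = 1/(1 − 0.5×0.9) = 1/0.55 ≈ 1.818.
ΔG contributes k·ΔG = (+$248 billion) / 0.55 ≈ +$450.9 billion.
ΔT of −$55 billion changes first-round spending by −c·ΔT = +$27.5 billion, contributing k·(−c·ΔT) = (+$27.5 billion) / 0.55 = +$50 billion.
Net ΔY = k(ΔG − c·ΔT) = (+$275.5 billion) / 0.55 ≈ +$501 billion.

+$501 billion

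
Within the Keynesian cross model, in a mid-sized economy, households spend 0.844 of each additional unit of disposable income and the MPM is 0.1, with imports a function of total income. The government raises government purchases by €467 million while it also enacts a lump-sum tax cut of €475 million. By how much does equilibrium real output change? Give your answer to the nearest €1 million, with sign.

+€3,390 million

Expenditure multiplier = 1/(1 − c + m) = 1/(1 − 0.844 + 0.1) = 1/0.256 ≈ 3.906.
ΔG contributes k·ΔG = (+€467 million) / 0.256 ≈ +€1,824.2 million.
ΔT of −€475 million changes first-round spending by −c·ΔT = +€400.9 million, contributing k·(−c·ΔT) = (+€400.9 million) / 0.256 ≈ +€1,566 million.
Net ΔY = k(ΔG − c·ΔT) = (+€867.9 million) / 0.256 ≈ +€3,390 million.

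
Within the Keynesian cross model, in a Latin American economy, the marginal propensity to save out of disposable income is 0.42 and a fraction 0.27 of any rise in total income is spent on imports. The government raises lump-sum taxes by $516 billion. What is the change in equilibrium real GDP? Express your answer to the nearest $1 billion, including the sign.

−$434 billion

MPC = 1 − MPS = 1 − 0.42 = 0.58.
A lump-sum tax change of +$516 billion shifts disposable income by −$516 billion; first-round consumption changes by −c × ΔT = −0.58 × (+$516 billion) = −$299.28 billion.
Expenditure multiplier = 1/(1 − c + m) = 1/(1 − 0.58 + 0.27) = 1/0.69 ≈ 1.449.
The tax multiplier is −c × k ≈ −0.841, so ΔY = k × (−c·ΔT) = (−$299.28 billion) / 0.69 ≈ −$434 billion.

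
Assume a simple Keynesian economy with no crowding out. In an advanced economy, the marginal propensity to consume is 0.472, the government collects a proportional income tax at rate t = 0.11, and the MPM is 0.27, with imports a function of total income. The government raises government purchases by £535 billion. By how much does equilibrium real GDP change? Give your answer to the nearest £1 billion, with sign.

Government-spending multiplier = 1/(1 − c(1−t) + m) = 1/(1 − 0.472×0.89 + 0.27) = 1/0.84992 ≈ 1.177.
ΔY = k × ΔG = (+£535 billion) / 0.84992 ≈ +£629 billion.

+£629 billion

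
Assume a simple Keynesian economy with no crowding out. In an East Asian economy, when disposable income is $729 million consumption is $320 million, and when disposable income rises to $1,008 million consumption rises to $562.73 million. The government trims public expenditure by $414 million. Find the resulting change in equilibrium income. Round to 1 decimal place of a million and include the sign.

MPC = ΔC/ΔYd = (562.73 − 320)/(1,008 − 729) = 242.73/279 = 0.87.
Expenditure multiplier = 1/(1 − MPC) = 1/(1 − 0.87) = 1/0.13 ≈ 7.692.
ΔY = k × ΔG = (−$414 million) / 0.13 ≈ −$3,184.6 million.

−$3,184.6 million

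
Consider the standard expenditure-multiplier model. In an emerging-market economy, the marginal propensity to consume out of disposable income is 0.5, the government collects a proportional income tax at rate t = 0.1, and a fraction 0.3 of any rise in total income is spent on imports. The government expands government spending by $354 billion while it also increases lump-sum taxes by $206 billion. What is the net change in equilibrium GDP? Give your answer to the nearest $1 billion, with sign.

Expenditure multiplier = 1/(1 − c(1−t) + m) = 1/(1 − 0.5×0.9 + 0.3) = 1/0.85 ≈ 1.176.
ΔG contributes k·ΔG = (+$354 billion) / 0.85 ≈ +$416.5 billion.
ΔT of +$206 billion changes first-round spending by −c·ΔT = −$103 billion, contributing k·(−c·ΔT) = (−$103 billion) / 0.85 ≈ −$121.2 billion.
Net ΔY = k(ΔG − c·ΔT) = (+$251 billion) / 0.85 ≈ +$295 billion.

+$295 billion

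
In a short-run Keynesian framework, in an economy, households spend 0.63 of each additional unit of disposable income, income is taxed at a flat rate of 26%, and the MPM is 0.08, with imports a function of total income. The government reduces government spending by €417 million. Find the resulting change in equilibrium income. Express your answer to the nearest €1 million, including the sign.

−€679 million

Expenditure multiplier = 1/(1 − c(1−t) + m) = 1/(1 − 0.63×0.74 + 0.08) = 1/0.6138 ≈ 1.629.
ΔY = k × ΔG = (−€417 million) / 0.6138 ≈ −€679 million.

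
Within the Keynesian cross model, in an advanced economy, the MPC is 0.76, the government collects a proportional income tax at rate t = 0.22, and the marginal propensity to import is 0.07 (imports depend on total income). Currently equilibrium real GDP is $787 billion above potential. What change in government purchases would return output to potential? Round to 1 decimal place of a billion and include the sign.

−$375.6 billion

Spending multiplier = 1/(1 − c(1−t) + m) = 1/(1 − 0.76×0.78 + 0.07) = 1/0.4772 ≈ 2.096.
Need ΔY = −$787 billion, so ΔG = ΔY/k = (−$787 billion) × 0.4772 ≈ −$375.6 billion.
The government should cut government purchases by $375.6 billion.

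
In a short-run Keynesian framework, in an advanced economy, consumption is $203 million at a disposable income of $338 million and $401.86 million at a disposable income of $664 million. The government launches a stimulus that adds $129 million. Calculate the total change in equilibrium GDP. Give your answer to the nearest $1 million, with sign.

MPC = ΔC/ΔYd = (401.86 − 203)/(664 − 338) = 198.86/326 = 0.61.
Spending multiplier = 1/(1 − MPC) = 1/(1 − 0.61) = 1/0.39 ≈ 2.564.
ΔY = k × ΔG = (+$129 million) / 0.39 ≈ +$331 million.

+$331 million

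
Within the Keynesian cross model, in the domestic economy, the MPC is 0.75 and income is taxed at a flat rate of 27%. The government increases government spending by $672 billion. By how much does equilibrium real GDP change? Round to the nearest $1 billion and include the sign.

+$1,485 billion

Spending multiplier = 1/(1 − c(1−t)) = 1/(1 − 0.75×0.73) = 1/0.4525 ≈ 2.21.
ΔY = k × ΔG = (+$672 billion) / 0.4525 ≈ +$1,485 billion.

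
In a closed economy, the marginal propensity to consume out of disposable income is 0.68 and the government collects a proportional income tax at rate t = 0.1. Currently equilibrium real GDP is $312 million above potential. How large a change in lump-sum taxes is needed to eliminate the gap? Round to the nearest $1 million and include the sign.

+$178 million

Spending multiplier = 1/(1 − c(1−t)) = 1/(1 − 0.68×0.9) = 1/0.388 ≈ 2.577.
Tax multiplier = −c·k = −0.68/0.388 ≈ −1.753. Need ΔY = −$312 million, so ΔT = ΔY/(−c·k) = −(−$312 million) × 0.388 / 0.68 ≈ +$178 million.
The government should raise lump-sum taxes by $178 million.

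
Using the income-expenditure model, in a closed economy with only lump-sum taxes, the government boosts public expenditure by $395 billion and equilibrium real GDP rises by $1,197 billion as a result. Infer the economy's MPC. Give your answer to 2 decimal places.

0.67

Implied spending multiplier k = ΔY/ΔG = 1,197/395 ≈ 3.0304.
Since k = 1/(1 − MPC), MPC = 1 − 1/k = 1 − ΔG/ΔY = 1 − 395/1,197 ≈ 0.67.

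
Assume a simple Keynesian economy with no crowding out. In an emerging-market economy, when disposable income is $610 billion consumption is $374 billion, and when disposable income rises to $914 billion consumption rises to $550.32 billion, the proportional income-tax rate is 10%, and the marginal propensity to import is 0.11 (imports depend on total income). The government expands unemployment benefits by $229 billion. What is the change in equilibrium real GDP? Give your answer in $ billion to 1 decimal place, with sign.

+$225.9 billion

MPC = ΔC/ΔYd = (550.32 − 374)/(914 − 610) = 176.32/304 = 0.58.
The transfer change shifts disposable income by +$229 billion, so first-round consumption changes by c·ΔTR = 0.58 × (+$229 billion) = +$132.82 billion.
Expenditure multiplier = 1/(1 − c(1−t) + m) = 1/(1 − 0.58×0.9 + 0.11) = 1/0.588 ≈ 1.701.
The transfer multiplier is c × k ≈ 0.986, so ΔY = k × (c·ΔTR) = (+$132.82 billion) / 0.588 ≈ +$225.9 billion.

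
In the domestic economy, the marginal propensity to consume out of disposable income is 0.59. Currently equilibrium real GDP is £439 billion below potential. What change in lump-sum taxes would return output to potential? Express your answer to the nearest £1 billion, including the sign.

Spending multiplier = 1/(1 − MPC) = 1/(1 − 0.59) = 1/0.41 ≈ 2.439.
Tax multiplier = −c·k = −0.59/0.41 ≈ −1.439. Need ΔY = +£439 billion, so ΔT = ΔY/(−c·k) = −(+£439 billion) × 0.41 / 0.59 ≈ −£305 billion.
The government should cut lump-sum taxes by £305 billion.

−£305 billion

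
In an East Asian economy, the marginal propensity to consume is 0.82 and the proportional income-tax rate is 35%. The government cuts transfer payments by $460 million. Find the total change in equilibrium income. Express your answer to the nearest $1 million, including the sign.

−$808 million

The transfer change shifts disposable income by −$460 million, so first-round consumption changes by c·ΔTR = 0.82 × (−$460 million) = −$377.2 million.
Expenditure multiplier = 1/(1 − c(1−t)) = 1/(1 − 0.82×0.65) = 1/0.467 ≈ 2.141.
The transfer multiplier is c × k ≈ 1.756, so ΔY = k × (c·ΔTR) = (−$377.2 million) / 0.467 ≈ −$808 million.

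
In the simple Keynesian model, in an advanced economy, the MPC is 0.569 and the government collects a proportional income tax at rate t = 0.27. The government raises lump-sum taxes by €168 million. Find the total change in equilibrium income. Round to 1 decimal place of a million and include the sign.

A lump-sum tax change of +€168 million shifts disposable income by −€168 million; first-round consumption changes by −c × ΔT = −0.569 × (+€168 million) = −€95.592 million.
Expenditure multiplier = 1/(1 − c(1−t)) = 1/(1 − 0.569×0.73) = 1/0.58463 ≈ 1.71.
The tax multiplier is −c × k ≈ −0.973, so ΔY = k × (−c·ΔT) = (−€95.592 million) / 0.58463 ≈ −€163.5 million.

−€163.5 million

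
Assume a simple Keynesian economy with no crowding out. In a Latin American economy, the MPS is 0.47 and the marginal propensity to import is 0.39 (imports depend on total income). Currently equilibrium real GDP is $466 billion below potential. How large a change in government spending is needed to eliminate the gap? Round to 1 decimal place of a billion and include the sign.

MPC = 1 − MPS = 1 − 0.47 = 0.53.
Spending multiplier = 1/(1 − c + m) = 1/(1 − 0.53 + 0.39) = 1/0.86 ≈ 1.163.
Need ΔY = +$466 billion, so ΔG = ΔY/k = (+$466 billion) × 0.86 ≈ +$400.8 billion.
The government should increase government spending by $400.8 billion.

+$400.8 billion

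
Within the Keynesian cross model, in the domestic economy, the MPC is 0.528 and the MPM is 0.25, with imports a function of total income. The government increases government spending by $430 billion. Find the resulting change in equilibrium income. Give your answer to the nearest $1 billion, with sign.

Spending multiplier = 1/(1 − c + m) = 1/(1 − 0.528 + 0.25) = 1/0.722 ≈ 1.385.
ΔY = k × ΔG = (+$430 billion) / 0.722 ≈ +$596 billion.

+$596 billion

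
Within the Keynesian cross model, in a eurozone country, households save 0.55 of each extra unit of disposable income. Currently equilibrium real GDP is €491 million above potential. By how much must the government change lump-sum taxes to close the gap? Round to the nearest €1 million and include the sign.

MPC = 1 − MPS = 1 − 0.55 = 0.45.
Spending multiplier = 1/(1 − MPC) = 1/(1 − 0.45) = 1/0.55 ≈ 1.818.
Tax multiplier = −c·k = −0.45/0.55 ≈ −0.818. Need ΔY = −€491 million, so ΔT = ΔY/(−c·k) = −(−€491 million) × 0.55 / 0.45 ≈ +€600 million.
The government should raise lump-sum taxes by €600 million.

+€600 million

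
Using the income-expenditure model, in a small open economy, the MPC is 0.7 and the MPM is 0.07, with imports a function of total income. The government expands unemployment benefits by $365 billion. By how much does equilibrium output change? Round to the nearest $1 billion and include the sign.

+$691 billion

The transfer change shifts disposable income by +$365 billion, so first-round consumption changes by c·ΔTR = 0.7 × (+$365 billion) = +$255.5 billion.
Expenditure multiplier = 1/(1 − c + m) = 1/(1 − 0.7 + 0.07) = 1/0.37 ≈ 2.703.
The transfer multiplier is c × k ≈ 1.892, so ΔY = k × (c·ΔTR) = (+$255.5 billion) / 0.37 ≈ +$691 billion.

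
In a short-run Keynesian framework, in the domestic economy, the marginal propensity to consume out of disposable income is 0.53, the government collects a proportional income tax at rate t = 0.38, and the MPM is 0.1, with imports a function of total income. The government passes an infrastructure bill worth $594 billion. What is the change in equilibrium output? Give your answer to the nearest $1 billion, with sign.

Government-spending multiplier = 1/(1 − c(1−t) + m) = 1/(1 − 0.53×0.62 + 0.1) = 1/0.7714 ≈ 1.296.
ΔY = k × ΔG = (+$594 billion) / 0.7714 ≈ +$770 billion.

+$770 billion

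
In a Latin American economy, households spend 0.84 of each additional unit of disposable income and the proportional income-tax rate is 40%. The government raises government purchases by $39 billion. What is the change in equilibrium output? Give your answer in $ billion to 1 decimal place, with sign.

Government-spending multiplier = 1/(1 − c(1−t)) = 1/(1 − 0.84×0.6) = 1/0.496 ≈ 2.016.
ΔY = k × ΔG = (+$39 billion) / 0.496 ≈ +$78.6 billion.

+$78.6 billion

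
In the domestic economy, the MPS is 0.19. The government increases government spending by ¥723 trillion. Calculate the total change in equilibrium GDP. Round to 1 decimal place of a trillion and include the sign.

+¥3,805.3 trillion

MPC = 1 − MPS = 1 − 0.19 = 0.81.
Spending multiplier = 1/(1 − MPC) = 1/(1 − 0.81) = 1/0.19 ≈ 5.263.
ΔY = k × ΔG = (+¥723 trillion) / 0.19 ≈ +¥3,805.3 trillion.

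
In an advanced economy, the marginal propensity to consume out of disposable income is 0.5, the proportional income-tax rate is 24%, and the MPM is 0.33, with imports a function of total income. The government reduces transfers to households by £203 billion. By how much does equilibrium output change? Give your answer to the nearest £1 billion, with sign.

−£107 billion

The transfer change shifts disposable income by −£203 billion, so first-round consumption changes by c·ΔTR = 0.5 × (−£203 billion) = −£101.5 billion.
Expenditure multiplier = 1/(1 − c(1−t) + m) = 1/(1 − 0.5×0.76 + 0.33) = 1/0.95 ≈ 1.053.
The transfer multiplier is c × k ≈ 0.526, so ΔY = k × (c·ΔTR) = (−£101.5 billion) / 0.95 ≈ −£107 billion.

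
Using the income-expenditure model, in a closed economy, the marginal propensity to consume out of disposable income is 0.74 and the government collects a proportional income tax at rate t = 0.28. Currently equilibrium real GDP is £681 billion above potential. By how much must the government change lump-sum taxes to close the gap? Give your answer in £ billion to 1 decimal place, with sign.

Spending multiplier = 1/(1 − c(1−t)) = 1/(1 − 0.74×0.72) = 1/0.4672 ≈ 2.14.
Tax multiplier = −c·k = −0.74/0.4672 ≈ −1.584. Need ΔY = −£681 billion, so ΔT = ΔY/(−c·k) = −(−£681 billion) × 0.4672 / 0.74 ≈ +£430 billion.
The government should raise lump-sum taxes by £430 billion.

+£430.0 billion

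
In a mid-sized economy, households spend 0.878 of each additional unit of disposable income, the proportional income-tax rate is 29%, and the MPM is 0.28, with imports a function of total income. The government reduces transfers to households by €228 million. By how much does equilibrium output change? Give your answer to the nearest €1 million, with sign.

−€305 million

The transfer change shifts disposable income by −€228 million, so first-round consumption changes by c·ΔTR = 0.878 × (−€228 million) = −€200.184 million.
Expenditure multiplier = 1/(1 − c(1−t) + m) = 1/(1 − 0.878×0.71 + 0.28) = 1/0.65662 ≈ 1.523.
The transfer multiplier is c × k ≈ 1.337, so ΔY = k × (c·ΔTR) = (−€200.184 million) / 0.65662 ≈ −€305 million.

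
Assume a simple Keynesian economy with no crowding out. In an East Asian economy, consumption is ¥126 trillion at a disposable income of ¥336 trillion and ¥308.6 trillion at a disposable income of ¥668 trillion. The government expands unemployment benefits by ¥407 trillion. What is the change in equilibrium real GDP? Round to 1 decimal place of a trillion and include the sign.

+¥497.4 trillion

MPC = ΔC/ΔYd = (308.6 − 126)/(668 − 336) = 182.6/332 = 0.55.
The transfer change shifts disposable income by +¥407 trillion, so first-round consumption changes by c·ΔTR = 0.55 × (+¥407 trillion) = +¥223.85 trillion.
Expenditure multiplier = 1/(1 − MPC) = 1/(1 − 0.55) = 1/0.45 ≈ 2.222.
The transfer multiplier is c × k ≈ 1.222, so ΔY = k × (c·ΔTR) = (+¥223.85 trillion) / 0.45 ≈ +¥497.4 trillion.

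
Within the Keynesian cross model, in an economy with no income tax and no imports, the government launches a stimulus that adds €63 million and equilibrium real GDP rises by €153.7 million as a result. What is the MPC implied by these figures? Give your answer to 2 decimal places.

0.59

Implied spending multiplier k = ΔY/ΔG = 153.7/63 ≈ 2.4397.
Since k = 1/(1 − MPC), MPC = 1 − 1/k = 1 − ΔG/ΔY = 1 − 63/153.7 ≈ 0.59.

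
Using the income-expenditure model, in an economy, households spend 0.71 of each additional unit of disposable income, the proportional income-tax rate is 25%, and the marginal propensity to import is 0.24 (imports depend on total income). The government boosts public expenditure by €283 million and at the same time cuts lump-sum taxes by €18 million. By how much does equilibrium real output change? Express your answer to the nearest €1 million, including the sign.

+€418 million

Expenditure multiplier = 1/(1 − c(1−t) + m) = 1/(1 − 0.71×0.75 + 0.24) = 1/0.7075 ≈ 1.413.
ΔG contributes k·ΔG = (+€283 million) / 0.7075 = +€400 million.
ΔT of −€18 million changes first-round spending by −c·ΔT = +€12.78 million, contributing k·(−c·ΔT) = (+€12.78 million) / 0.7075 ≈ +€18.1 million.
Net ΔY = k(ΔG − c·ΔT) = (+€295.78 million) / 0.7075 ≈ +€418 million.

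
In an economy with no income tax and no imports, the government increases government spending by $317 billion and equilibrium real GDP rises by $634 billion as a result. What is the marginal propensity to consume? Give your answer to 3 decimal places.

Implied spending multiplier k = ΔY/ΔG = 634/317 = 2.
Since k = 1/(1 − MPC), MPC = 1 − 1/k = 1 − ΔG/ΔY = 1 − 317/634 = 0.500.

0.500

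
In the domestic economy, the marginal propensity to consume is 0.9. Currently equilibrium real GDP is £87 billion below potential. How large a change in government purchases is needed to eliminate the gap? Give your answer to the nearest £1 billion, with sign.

Spending multiplier = 1/(1 − MPC) = 1/(1 − 0.9) = 1/0.1 = 10.
Need ΔY = +£87 billion, so ΔG = ΔY/k = (+£87 billion) × 0.1 ≈ +£9 billion.
The government should increase government purchases by £9 billion.

+£9 billion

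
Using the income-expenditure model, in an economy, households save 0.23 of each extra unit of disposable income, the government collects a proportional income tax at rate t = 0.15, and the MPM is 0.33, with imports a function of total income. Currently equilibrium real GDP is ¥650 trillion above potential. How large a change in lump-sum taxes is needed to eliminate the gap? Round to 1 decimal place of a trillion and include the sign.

+¥570.2 trillion

MPC = 1 − MPS = 1 − 0.23 = 0.77.
Spending multiplier = 1/(1 − c(1−t) + m) = 1/(1 − 0.77×0.85 + 0.33) = 1/0.6755 ≈ 1.48.
Tax multiplier = −c·k = −0.77/0.6755 ≈ −1.14. Need ΔY = −¥650 trillion, so ΔT = ΔY/(−c·k) = −(−¥650 trillion) × 0.6755 / 0.77 ≈ +¥570.2 trillion.
The government should raise lump-sum taxes by ¥570.2 trillion.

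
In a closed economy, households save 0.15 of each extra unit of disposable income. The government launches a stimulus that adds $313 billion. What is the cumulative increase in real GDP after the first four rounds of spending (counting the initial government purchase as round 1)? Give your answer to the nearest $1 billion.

$997 billion

MPC = 1 − MPS = 1 − 0.15 = 0.85.
Round 1 adds ΔG = $313 billion; each later round is MPC = 0.85 times the previous.
After 4 rounds: 313 + 266.05 + 226.1425 + 192.221125 = ΔG·(1 − c^4)/(1 − c) = 313 × (1 − 0.52200625)/0.15 ≈ $997 billion.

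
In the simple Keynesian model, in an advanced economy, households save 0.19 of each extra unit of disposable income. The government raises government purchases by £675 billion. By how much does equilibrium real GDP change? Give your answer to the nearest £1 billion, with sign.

MPC = 1 − MPS = 1 − 0.19 = 0.81.
Spending multiplier = 1/(1 − MPC) = 1/(1 − 0.81) = 1/0.19 ≈ 5.263.
ΔY = k × ΔG = (+£675 billion) / 0.19 ≈ +£3,553 billion.

+£3,553 billion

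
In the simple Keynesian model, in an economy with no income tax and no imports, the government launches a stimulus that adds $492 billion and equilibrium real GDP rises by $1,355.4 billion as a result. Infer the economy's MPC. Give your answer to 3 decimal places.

Implied spending multiplier k = ΔY/ΔG = 1,355.4/492 ≈ 2.7549.
Since k = 1/(1 − MPC), MPC = 1 − 1/k = 1 − ΔG/ΔY = 1 − 492/1,355.4 ≈ 0.637.

0.637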